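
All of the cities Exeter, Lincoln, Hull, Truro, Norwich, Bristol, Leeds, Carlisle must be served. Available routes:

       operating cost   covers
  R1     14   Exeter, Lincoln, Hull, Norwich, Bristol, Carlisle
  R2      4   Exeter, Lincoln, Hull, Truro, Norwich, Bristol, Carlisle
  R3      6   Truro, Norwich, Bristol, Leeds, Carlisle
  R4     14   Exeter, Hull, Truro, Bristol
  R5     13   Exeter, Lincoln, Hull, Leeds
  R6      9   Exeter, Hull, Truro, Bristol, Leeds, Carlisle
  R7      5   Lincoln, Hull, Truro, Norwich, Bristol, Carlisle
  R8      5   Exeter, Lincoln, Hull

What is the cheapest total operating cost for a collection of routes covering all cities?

R2, R3 cover every city at operating cost 4 + 6 = 10.
Any cover uses at least 2 routes; among all covering selections none totals below 10.

10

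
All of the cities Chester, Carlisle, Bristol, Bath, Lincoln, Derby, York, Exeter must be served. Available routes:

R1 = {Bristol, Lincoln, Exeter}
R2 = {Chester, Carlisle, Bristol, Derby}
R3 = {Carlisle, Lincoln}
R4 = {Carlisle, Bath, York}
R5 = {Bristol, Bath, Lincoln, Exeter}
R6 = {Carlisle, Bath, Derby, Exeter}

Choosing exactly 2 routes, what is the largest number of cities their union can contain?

7

Choosing R2, R5 covers {Chester, Carlisle, Bristol, Bath, Lincoln, Derby, Exeter} — 7 cities.
No choice of 2 routes does better; here York is left uncovered.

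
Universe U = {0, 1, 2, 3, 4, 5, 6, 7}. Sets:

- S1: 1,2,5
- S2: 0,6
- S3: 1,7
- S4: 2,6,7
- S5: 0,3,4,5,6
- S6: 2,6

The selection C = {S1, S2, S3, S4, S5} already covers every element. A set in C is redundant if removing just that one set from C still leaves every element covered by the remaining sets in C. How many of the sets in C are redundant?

Drop S1: the rest still cover every element — redundant.
Drop S2: the rest still cover every element — redundant.
Drop S3: the rest still cover every element — redundant.
Drop S4: the rest still cover every element — redundant.
Drop S5: 3, 4 uncovered — not redundant.
4 redundant: S1, S2, S3, S4.

4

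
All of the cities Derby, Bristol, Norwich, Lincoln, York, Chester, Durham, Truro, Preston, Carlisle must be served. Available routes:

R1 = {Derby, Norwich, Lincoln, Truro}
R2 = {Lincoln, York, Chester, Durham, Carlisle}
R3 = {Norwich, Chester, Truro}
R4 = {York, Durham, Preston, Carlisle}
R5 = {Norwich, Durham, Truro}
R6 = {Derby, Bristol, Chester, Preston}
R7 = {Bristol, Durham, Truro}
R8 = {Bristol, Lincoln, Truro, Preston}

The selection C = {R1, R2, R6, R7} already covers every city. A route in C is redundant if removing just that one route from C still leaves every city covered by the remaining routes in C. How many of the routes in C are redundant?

1

Drop R1: Norwich uncovered — not redundant.
Drop R2: York, Carlisle uncovered — not redundant.
Drop R6: Preston uncovered — not redundant.
Drop R7: the rest still cover every city — redundant.
1 redundant: R7.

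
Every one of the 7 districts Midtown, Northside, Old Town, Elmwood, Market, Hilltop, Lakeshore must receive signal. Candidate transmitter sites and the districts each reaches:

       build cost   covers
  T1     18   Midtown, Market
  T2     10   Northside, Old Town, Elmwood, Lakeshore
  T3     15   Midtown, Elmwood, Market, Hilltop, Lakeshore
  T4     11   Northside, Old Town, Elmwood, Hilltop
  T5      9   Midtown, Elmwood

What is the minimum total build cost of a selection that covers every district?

T2, T3 cover every district at build cost 10 + 15 = 25.
Any cover uses at least 2 transmitter sites; among all covering selections none totals below 25.

25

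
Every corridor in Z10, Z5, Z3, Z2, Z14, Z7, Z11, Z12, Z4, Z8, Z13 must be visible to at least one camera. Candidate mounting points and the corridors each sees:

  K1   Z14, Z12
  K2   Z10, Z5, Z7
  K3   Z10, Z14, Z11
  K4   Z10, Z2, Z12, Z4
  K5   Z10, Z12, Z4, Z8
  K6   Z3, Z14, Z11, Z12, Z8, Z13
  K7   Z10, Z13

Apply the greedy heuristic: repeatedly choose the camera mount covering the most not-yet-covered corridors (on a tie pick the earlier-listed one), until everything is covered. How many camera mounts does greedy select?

3

Pick 1: K6 covers 6 new corridors (Z3, Z14, Z11, Z12, Z8, Z13).
Pick 2: K2 covers 3 new corridors (Z10, Z5, Z7).
Pick 3: K4 covers 2 new corridors (Z2, Z4).
Greedy uses 3 camera mounts.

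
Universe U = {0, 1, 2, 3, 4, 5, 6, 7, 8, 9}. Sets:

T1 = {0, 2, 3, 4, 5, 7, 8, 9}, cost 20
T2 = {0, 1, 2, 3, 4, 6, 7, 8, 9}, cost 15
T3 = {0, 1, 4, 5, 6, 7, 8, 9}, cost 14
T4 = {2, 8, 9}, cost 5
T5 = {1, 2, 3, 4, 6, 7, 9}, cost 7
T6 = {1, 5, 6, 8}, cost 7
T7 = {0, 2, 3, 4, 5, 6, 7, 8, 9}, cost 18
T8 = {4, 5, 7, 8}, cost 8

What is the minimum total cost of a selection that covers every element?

T3, T5 cover every element at cost 14 + 7 = 21.
Any cover uses at least 2 sets; among all covering selections none totals below 21.
Greedy by coverage-per-cost would pick T5, T6, T3 for 28 — worse than the optimum 21.

21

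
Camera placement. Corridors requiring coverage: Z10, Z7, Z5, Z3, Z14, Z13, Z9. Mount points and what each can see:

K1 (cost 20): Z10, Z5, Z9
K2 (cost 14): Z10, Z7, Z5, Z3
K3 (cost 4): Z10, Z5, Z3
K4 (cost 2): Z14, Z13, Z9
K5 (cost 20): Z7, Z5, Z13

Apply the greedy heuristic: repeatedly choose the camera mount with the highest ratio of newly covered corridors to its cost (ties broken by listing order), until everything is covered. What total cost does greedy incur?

20

Pick 1: K4 adds 3 new (Z14, Z13, Z9) at cost 2 (ratio 3/2).
Pick 2: K3 adds 3 new (Z10, Z5, Z3) at cost 4 (ratio 3/4).
Pick 3: K2 adds 1 new (Z7) at cost 14 (ratio 1/14).
Greedy total cost: 2 + 4 + 14 = 20. (The true optimum is 16, so greedy overshoots here.)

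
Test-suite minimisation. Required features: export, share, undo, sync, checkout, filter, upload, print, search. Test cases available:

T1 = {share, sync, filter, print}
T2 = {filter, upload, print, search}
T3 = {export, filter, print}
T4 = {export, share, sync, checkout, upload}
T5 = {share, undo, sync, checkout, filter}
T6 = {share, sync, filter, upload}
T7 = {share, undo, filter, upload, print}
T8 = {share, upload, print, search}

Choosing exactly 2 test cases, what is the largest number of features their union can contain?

8

Choosing T2, T4 covers {export, share, sync, checkout, filter, upload, print, search} — 8 features.
No choice of 2 test cases does better; here undo is left uncovered.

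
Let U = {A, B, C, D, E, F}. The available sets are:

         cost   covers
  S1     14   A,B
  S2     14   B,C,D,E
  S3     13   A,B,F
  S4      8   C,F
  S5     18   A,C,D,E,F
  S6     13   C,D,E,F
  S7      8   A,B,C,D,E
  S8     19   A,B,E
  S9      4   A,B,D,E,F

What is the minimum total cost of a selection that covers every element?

S4, S9 cover every element at cost 8 + 4 = 12.
Any cover uses at least 2 sets; among all covering selections none totals below 12.

12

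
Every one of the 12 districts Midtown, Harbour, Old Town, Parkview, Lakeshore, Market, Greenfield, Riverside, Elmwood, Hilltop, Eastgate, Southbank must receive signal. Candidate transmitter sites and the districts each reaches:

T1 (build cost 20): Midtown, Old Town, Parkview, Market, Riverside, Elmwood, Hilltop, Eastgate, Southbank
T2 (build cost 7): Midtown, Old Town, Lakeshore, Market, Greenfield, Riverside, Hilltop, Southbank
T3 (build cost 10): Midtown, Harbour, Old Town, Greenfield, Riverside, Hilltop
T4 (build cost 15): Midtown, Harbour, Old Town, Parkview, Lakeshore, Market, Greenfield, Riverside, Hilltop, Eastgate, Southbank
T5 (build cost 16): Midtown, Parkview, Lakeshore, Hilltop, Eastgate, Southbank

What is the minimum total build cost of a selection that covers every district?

35

T1, T4 cover every district at build cost 20 + 15 = 35.
Any cover uses at least 2 transmitter sites; among all covering selections none totals below 35.
Greedy by coverage-per-build cost would pick T2, T4, T1 for 42 — worse than the optimum 35.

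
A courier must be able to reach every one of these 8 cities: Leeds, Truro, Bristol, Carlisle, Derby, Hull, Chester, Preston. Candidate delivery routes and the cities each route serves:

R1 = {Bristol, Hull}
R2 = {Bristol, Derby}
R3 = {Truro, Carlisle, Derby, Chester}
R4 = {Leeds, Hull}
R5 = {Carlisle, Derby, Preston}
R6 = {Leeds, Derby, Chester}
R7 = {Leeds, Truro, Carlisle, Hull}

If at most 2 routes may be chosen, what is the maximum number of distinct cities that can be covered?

6

Choosing R1, R3 covers {Truro, Bristol, Carlisle, Derby, Hull, Chester} — 6 cities.
No choice of 2 routes does better; here Leeds, Preston are left uncovered.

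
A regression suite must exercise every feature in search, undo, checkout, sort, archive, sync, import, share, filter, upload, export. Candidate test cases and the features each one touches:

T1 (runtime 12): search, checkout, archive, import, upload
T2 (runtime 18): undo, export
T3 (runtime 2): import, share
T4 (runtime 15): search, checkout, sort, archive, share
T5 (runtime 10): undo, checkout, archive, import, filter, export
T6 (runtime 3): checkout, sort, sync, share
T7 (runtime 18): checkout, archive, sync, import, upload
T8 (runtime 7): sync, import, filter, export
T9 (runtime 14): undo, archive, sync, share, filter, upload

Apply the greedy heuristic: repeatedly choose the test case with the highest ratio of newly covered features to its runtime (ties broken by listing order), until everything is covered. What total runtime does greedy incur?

Pick 1: T6 adds 4 new (checkout, sort, sync, share) at runtime 3 (ratio 4/3).
Pick 2: T3 adds 1 new (import) at runtime 2 (ratio 1/2).
Pick 3: T5 adds 4 new (undo, archive, filter, export) at runtime 10 (ratio 4/10).
Pick 4: T1 adds 2 new (search, upload) at runtime 12 (ratio 2/12).
Greedy total runtime: 3 + 2 + 10 + 12 = 27. (The true optimum is 25, so greedy overshoots here.)

27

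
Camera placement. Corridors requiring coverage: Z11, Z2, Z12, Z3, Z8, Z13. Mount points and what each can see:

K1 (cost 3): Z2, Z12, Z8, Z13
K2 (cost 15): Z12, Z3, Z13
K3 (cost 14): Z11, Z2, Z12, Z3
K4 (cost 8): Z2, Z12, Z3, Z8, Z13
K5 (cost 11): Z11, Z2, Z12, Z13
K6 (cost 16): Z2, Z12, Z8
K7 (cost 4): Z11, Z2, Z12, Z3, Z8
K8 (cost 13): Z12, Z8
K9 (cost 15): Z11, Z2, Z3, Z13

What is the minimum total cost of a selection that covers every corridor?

K1, K7 cover every corridor at cost 3 + 4 = 7.
Any cover uses at least 2 camera mounts; among all covering selections none totals below 7.

7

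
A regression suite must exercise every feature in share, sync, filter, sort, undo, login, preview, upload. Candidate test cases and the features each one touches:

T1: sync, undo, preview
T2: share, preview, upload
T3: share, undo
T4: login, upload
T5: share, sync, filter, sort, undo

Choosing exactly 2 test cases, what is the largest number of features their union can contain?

7

Choosing T2, T5 covers {share, sync, filter, sort, undo, preview, upload} — 7 features.
No choice of 2 test cases does better; here login is left uncovered.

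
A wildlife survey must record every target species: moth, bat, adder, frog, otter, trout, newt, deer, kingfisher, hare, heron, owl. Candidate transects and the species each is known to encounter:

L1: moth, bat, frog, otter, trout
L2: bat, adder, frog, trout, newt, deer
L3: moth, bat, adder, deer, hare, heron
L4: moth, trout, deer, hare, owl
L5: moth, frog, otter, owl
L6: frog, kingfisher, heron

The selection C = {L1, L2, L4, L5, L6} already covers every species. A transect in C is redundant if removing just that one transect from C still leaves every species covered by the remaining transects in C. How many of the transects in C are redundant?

2

Drop L1: the rest still cover every species — redundant.
Drop L2: adder, newt uncovered — not redundant.
Drop L4: hare uncovered — not redundant.
Drop L5: the rest still cover every species — redundant.
Drop L6: kingfisher, heron uncovered — not redundant.
2 redundant: L1, L5.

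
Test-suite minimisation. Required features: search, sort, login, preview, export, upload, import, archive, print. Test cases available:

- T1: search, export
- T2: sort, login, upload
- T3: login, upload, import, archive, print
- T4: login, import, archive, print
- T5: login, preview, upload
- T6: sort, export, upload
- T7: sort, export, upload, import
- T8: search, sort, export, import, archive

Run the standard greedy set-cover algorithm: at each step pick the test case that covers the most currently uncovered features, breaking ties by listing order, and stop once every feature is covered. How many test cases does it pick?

3

Pick 1: T3 covers 5 new features (login, upload, import, archive, print).
Pick 2: T8 covers 3 new features (search, sort, export).
Pick 3: T5 covers 1 new features (preview).
Greedy uses 3 test cases.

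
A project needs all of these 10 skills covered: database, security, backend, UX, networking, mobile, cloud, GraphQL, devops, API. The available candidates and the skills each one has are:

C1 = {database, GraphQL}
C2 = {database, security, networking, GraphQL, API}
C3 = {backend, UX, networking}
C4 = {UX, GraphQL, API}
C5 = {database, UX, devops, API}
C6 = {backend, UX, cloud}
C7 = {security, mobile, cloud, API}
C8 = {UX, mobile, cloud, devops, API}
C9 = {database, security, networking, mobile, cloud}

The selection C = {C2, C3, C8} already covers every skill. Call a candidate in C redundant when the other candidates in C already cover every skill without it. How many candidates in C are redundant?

0

Drop C2: database, security, GraphQL uncovered — not redundant.
Drop C3: backend uncovered — not redundant.
Drop C8: mobile, cloud, devops uncovered — not redundant.
None of the candidates in C is redundant.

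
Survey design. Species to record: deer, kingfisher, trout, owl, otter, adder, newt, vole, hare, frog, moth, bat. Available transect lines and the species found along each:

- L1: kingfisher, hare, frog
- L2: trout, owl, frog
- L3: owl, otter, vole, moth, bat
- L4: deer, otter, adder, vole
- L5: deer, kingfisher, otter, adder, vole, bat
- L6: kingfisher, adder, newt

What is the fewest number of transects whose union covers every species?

L1, L2, L3, L4, L6 together cover {deer, kingfisher, trout, owl, otter, adder, newt, vole, hare, frog, moth, bat} — every species.
No 4 of the 6 transects cover everything (all 15 size-4 selections fall short), so 5 is minimum.

5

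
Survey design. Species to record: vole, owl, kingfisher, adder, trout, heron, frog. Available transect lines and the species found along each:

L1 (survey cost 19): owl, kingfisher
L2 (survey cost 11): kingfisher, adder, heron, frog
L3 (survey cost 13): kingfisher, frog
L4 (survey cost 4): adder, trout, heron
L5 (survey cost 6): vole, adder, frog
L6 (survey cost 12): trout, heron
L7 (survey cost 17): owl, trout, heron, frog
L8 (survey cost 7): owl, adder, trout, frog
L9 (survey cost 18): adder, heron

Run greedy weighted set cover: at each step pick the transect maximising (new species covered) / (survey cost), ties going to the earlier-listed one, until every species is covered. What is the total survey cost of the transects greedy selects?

28

Pick 1: L4 adds 3 new (adder, trout, heron) at survey cost 4 (ratio 3/4).
Pick 2: L5 adds 2 new (vole, frog) at survey cost 6 (ratio 2/6).
Pick 3: L8 adds 1 new (owl) at survey cost 7 (ratio 1/7).
Pick 4: L2 adds 1 new (kingfisher) at survey cost 11 (ratio 1/11).
Greedy total survey cost: 4 + 6 + 7 + 11 = 28. (The true optimum is 24, so greedy overshoots here.)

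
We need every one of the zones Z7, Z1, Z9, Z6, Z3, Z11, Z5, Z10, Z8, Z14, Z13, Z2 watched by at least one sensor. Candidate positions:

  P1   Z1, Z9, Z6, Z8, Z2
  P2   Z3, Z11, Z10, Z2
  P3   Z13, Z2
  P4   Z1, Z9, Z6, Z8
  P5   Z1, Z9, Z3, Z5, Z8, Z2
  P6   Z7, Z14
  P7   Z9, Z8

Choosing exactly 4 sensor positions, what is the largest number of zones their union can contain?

Choosing P1, P2, P3, P6 covers {Z7, Z1, Z9, Z6, Z3, Z11, Z10, Z8, Z14, Z13, Z2} — 11 zones.
No choice of 4 sensor positions does better; here Z5 is left uncovered.

11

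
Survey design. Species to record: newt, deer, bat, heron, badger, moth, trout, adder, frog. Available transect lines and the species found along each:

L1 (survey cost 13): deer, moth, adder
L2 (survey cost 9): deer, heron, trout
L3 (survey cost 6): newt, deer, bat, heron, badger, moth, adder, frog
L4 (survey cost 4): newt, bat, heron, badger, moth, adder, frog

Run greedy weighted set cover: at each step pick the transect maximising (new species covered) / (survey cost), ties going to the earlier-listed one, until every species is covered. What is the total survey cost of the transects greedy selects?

13

Pick 1: L4 adds 7 new (newt, bat, heron, badger, moth, adder, frog) at survey cost 4 (ratio 7/4).
Pick 2: L2 adds 2 new (deer, trout) at survey cost 9 (ratio 2/9).
Greedy total survey cost: 4 + 9 = 13.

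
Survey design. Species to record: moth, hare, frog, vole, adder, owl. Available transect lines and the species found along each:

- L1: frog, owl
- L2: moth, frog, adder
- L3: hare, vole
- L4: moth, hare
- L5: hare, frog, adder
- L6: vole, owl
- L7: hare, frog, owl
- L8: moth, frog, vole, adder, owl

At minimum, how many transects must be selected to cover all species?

L3, L8 together cover {moth, hare, frog, vole, adder, owl} — every species.
No single transect contains all 6 species, so 2 is optimal.

2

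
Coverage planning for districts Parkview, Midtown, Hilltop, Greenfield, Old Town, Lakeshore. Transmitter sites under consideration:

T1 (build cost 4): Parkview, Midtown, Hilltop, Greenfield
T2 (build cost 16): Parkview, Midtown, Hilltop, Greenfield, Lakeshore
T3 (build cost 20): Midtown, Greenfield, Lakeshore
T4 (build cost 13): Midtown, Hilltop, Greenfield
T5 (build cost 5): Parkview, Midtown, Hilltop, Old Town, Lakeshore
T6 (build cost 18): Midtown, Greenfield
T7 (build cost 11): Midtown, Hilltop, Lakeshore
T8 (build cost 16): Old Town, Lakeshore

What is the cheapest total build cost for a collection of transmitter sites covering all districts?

T1, T5 cover every district at build cost 4 + 5 = 9.
Any cover uses at least 2 transmitter sites; among all covering selections none totals below 9.

9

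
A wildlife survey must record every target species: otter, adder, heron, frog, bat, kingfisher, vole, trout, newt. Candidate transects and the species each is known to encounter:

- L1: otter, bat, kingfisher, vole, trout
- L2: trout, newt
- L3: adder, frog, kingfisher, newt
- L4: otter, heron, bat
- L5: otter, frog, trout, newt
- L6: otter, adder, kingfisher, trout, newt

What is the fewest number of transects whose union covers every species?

3

L1, L3, L4 together cover {otter, adder, heron, frog, bat, kingfisher, vole, trout, newt} — every species.
No 2 of the 6 transects cover everything (all 15 pairs fall short), so 3 is minimum.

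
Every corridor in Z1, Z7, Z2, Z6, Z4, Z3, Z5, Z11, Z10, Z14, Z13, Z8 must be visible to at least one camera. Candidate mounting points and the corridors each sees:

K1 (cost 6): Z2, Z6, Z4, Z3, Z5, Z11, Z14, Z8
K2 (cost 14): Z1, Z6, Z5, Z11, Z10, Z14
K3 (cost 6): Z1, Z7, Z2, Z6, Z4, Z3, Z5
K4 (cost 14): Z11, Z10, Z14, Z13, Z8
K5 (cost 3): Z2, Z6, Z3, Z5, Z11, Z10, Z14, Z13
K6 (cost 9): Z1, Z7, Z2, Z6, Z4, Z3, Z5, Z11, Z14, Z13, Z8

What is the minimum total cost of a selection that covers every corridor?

K5, K6 cover every corridor at cost 3 + 9 = 12.
Any cover uses at least 2 camera mounts; among all covering selections none totals below 12.

12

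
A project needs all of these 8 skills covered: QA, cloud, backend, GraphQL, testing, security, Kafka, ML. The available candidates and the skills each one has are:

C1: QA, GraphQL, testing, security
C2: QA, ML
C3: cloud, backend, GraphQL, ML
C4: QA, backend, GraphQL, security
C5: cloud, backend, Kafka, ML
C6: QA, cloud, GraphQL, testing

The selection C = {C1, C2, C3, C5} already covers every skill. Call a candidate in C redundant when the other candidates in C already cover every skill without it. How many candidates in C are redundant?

2

Drop C1: testing, security uncovered — not redundant.
Drop C2: the rest still cover every skill — redundant.
Drop C3: the rest still cover every skill — redundant.
Drop C5: Kafka uncovered — not redundant.
2 redundant: C2, C3.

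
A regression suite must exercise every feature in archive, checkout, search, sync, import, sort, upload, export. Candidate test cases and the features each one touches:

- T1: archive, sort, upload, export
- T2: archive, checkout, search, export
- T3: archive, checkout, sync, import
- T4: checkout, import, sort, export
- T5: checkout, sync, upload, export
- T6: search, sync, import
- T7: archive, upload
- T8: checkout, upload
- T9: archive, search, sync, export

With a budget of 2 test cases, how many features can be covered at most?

7

Choosing T1, T3 covers {archive, checkout, sync, import, sort, upload, export} — 7 features.
No choice of 2 test cases does better; here search is left uncovered.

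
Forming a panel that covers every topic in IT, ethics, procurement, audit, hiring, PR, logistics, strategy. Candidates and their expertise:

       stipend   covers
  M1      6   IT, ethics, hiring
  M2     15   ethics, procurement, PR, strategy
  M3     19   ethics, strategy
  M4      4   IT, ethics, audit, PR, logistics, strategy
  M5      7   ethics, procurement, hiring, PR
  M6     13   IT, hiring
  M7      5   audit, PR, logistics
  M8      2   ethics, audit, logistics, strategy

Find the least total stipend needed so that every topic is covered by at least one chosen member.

M4, M5 cover every topic at stipend 4 + 7 = 11.
Any cover uses at least 2 members; among all covering selections none totals below 11.
Greedy by coverage-per-stipend would pick M8, M4, M5 for 13 — worse than the optimum 11.

11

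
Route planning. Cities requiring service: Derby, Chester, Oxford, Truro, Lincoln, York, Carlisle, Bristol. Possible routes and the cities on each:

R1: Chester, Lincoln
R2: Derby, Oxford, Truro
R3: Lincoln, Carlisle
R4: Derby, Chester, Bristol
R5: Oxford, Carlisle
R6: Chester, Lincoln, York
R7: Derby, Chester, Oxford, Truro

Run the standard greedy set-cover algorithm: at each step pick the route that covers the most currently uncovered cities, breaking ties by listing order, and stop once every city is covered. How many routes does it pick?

Pick 1: R7 covers 4 new cities (Derby, Chester, Oxford, Truro).
Pick 2: R3 covers 2 new cities (Lincoln, Carlisle).
Pick 3: R4 covers 1 new cities (Bristol).
Pick 4: R6 covers 1 new cities (York).
Greedy uses 4 routes.

4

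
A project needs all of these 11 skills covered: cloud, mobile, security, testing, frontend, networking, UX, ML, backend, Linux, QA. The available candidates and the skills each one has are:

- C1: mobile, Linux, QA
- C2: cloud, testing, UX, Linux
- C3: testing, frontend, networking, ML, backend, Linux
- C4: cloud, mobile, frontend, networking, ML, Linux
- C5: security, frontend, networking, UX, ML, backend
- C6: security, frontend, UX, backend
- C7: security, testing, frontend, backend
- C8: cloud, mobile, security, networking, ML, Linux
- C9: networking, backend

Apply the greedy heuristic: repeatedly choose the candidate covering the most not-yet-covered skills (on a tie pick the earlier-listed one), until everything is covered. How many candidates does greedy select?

Pick 1: C3 covers 6 new skills (testing, frontend, networking, ML, backend, Linux).
Pick 2: C8 covers 3 new skills (cloud, mobile, security).
Pick 3: C1 covers 1 new skills (QA).
Pick 4: C2 covers 1 new skills (UX).
Greedy uses 4 candidates. (The true minimum is 3.)

4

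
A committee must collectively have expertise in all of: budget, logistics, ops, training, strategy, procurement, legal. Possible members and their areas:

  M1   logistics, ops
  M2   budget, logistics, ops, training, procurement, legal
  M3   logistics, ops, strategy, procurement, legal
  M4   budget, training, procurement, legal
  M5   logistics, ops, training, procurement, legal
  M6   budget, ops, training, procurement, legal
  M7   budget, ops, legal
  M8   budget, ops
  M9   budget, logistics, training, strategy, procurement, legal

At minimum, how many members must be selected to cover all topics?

2

M1, M9 together cover {budget, logistics, ops, training, strategy, procurement, legal} — every topic.
No single member contains all 7 topics, so 2 is optimal.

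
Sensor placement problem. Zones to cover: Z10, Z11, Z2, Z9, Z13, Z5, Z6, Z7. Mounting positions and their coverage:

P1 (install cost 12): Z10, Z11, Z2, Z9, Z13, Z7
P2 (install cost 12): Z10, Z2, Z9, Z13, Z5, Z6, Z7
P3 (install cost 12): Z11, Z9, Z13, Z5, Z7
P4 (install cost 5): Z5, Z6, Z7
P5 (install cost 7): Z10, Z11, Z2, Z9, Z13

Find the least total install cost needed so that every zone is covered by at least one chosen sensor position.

12

P4, P5 cover every zone at install cost 5 + 7 = 12.
Any cover uses at least 2 sensor positions; among all covering selections none totals below 12.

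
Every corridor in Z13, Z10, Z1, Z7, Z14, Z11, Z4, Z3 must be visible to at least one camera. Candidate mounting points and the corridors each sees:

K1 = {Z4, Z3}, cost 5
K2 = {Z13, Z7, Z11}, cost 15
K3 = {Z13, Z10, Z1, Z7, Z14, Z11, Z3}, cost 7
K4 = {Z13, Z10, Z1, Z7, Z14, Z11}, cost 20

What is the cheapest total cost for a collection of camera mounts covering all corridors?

K1, K3 cover every corridor at cost 5 + 7 = 12.
Any cover uses at least 2 camera mounts; among all covering selections none totals below 12.

12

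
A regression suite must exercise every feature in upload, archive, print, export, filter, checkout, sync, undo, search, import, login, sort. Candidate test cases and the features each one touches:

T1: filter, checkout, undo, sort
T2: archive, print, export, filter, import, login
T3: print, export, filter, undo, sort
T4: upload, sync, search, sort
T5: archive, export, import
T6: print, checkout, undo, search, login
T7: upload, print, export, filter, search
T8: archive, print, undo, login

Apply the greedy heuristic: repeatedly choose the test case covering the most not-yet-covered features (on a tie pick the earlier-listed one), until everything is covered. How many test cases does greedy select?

Pick 1: T2 covers 6 new features (archive, print, export, filter, import, login).
Pick 2: T4 covers 4 new features (upload, sync, search, sort).
Pick 3: T1 covers 2 new features (checkout, undo).
Greedy uses 3 test cases.

3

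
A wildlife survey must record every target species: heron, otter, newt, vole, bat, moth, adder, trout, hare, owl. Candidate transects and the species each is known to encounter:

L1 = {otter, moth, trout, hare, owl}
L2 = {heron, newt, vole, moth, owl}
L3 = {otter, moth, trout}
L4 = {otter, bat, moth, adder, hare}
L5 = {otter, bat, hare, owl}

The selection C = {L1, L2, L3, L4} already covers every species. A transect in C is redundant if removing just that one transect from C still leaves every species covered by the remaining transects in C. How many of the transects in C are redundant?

Drop L1: the rest still cover every species — redundant.
Drop L2: heron, newt, vole uncovered — not redundant.
Drop L3: the rest still cover every species — redundant.
Drop L4: bat, adder uncovered — not redundant.
2 redundant: L1, L3.

2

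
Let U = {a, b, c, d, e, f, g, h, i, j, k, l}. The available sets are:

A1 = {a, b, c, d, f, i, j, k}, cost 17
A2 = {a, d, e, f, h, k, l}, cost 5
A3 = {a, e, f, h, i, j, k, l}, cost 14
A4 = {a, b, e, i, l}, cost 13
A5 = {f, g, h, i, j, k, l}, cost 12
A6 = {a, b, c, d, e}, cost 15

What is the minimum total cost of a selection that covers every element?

A5, A6 cover every element at cost 12 + 15 = 27.
Any cover uses at least 2 sets; among all covering selections none totals below 27.

27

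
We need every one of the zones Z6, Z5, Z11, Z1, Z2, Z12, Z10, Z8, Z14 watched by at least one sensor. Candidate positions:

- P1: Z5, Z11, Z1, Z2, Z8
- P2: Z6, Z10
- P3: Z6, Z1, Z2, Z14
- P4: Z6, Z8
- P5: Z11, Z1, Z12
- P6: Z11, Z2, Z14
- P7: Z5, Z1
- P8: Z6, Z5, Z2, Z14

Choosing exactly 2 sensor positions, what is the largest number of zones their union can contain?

Choosing P1, P2 covers {Z6, Z5, Z11, Z1, Z2, Z10, Z8} — 7 zones.
No choice of 2 sensor positions does better; here Z12, Z14 are left uncovered.

7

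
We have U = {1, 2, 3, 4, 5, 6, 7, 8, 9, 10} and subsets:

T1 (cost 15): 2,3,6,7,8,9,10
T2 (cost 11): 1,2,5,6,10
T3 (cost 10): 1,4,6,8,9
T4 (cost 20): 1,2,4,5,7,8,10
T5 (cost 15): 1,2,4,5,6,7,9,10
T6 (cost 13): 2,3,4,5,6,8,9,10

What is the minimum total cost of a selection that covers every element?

28

T5, T6 cover every element at cost 15 + 13 = 28.
Any cover uses at least 2 sets; among all covering selections none totals below 28.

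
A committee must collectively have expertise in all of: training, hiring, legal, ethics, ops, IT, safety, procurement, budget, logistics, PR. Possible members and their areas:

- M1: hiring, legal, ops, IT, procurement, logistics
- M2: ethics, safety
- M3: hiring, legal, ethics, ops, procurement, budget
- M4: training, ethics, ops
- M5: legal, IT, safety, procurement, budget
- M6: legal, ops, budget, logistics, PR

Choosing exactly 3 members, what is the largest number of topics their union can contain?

Choosing M1, M2, M6 covers {hiring, legal, ethics, ops, IT, safety, procurement, budget, logistics, PR} — 10 topics.
No choice of 3 members does better; here training is left uncovered.

10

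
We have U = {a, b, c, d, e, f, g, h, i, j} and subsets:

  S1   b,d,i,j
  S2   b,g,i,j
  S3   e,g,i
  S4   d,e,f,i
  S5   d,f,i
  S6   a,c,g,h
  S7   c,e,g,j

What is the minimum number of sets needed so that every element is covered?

3

S1, S4, S6 together cover {a, b, c, d, e, f, g, h, i, j} — every element.
No 2 of the 7 sets cover everything (all 21 pairs fall short), so 3 is minimum.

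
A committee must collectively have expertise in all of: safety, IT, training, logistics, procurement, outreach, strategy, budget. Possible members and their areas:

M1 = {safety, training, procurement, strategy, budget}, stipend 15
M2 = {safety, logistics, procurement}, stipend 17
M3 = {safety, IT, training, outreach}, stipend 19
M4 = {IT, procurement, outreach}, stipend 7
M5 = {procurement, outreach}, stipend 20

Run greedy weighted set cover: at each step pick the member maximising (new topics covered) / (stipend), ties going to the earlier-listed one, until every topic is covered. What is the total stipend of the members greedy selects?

39

Pick 1: M4 adds 3 new (IT, procurement, outreach) at stipend 7 (ratio 3/7).
Pick 2: M1 adds 4 new (safety, training, strategy, budget) at stipend 15 (ratio 4/15).
Pick 3: M2 adds 1 new (logistics) at stipend 17 (ratio 1/17).
Greedy total stipend: 7 + 15 + 17 = 39.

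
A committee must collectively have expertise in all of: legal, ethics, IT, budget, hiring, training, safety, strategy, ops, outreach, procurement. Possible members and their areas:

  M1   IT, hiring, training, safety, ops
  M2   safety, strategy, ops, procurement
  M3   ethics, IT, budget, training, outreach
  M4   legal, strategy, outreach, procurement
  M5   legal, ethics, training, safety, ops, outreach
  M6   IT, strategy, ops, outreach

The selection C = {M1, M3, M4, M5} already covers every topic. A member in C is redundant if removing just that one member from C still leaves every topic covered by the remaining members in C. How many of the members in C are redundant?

1

Drop M1: hiring uncovered — not redundant.
Drop M3: budget uncovered — not redundant.
Drop M4: strategy, procurement uncovered — not redundant.
Drop M5: the rest still cover every topic — redundant.
1 redundant: M5.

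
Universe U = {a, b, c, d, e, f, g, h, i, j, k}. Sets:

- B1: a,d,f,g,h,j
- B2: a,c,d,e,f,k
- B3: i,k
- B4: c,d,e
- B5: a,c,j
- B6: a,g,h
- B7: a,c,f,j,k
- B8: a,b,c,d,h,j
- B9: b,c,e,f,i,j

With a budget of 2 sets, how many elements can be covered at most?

Choosing B1, B9 covers {a, b, c, d, e, f, g, h, i, j} — 10 elements.
No choice of 2 sets does better; here k is left uncovered.

10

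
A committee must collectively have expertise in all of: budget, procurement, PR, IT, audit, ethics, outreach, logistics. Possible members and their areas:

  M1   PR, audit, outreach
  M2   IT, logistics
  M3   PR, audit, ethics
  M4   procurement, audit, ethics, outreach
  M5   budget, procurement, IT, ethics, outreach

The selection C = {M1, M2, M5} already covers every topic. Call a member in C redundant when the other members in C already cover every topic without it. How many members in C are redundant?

Drop M1: PR, audit uncovered — not redundant.
Drop M2: logistics uncovered — not redundant.
Drop M5: budget, procurement, ethics uncovered — not redundant.
None of the members in C is redundant.

0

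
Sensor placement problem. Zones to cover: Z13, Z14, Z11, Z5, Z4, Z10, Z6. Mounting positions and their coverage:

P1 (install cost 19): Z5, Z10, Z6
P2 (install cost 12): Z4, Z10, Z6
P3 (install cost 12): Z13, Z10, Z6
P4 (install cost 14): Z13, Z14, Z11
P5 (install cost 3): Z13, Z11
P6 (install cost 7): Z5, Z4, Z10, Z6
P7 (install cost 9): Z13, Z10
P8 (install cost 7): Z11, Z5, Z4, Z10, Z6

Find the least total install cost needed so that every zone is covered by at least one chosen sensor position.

P4, P6 cover every zone at install cost 14 + 7 = 21.
Any cover uses at least 2 sensor positions; among all covering selections none totals below 21.
Greedy by coverage-per-install cost would pick P8, P5, P4 for 24 — worse than the optimum 21.

21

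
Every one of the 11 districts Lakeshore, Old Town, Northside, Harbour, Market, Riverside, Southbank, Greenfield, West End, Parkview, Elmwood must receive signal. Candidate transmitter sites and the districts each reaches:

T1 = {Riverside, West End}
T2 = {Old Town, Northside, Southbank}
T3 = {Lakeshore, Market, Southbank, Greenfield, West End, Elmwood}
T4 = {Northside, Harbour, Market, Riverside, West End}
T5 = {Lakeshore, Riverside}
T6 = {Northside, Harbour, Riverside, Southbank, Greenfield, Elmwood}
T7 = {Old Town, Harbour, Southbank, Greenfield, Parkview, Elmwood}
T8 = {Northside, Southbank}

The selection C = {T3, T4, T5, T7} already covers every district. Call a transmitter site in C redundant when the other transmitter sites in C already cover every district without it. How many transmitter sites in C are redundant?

2

Drop T3: the rest still cover every district — redundant.
Drop T4: Northside uncovered — not redundant.
Drop T5: the rest still cover every district — redundant.
Drop T7: Old Town, Parkview uncovered — not redundant.
2 redundant: T3, T5.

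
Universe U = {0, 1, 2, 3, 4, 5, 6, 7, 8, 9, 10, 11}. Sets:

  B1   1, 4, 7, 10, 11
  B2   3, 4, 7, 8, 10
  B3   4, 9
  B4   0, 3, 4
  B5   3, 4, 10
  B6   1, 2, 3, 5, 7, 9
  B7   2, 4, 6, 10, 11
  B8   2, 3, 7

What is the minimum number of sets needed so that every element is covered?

B2, B4, B6, B7 together cover {0, 1, 2, 3, 4, 5, 6, 7, 8, 9, 10, 11} — every element.
No 3 of the 8 sets cover everything (all 56 triples fall short), so 4 is minimum.

4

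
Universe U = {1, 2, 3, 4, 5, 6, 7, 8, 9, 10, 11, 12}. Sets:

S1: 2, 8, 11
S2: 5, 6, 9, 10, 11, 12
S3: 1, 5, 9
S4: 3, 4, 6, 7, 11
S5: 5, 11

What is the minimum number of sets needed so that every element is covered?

4

S1, S2, S3, S4 together cover {1, 2, 3, 4, 5, 6, 7, 8, 9, 10, 11, 12} — every element.
No 3 of the 5 sets cover everything (all 10 triples fall short), so 4 is minimum.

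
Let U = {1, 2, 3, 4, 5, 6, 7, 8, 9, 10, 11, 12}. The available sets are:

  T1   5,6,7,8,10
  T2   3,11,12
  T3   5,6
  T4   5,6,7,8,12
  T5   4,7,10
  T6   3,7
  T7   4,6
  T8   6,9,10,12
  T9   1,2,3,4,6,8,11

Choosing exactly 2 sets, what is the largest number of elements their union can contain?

10

Choosing T1, T9 covers {1, 2, 3, 4, 5, 6, 7, 8, 10, 11} — 10 elements.
No choice of 2 sets does better; here 9, 12 are left uncovered.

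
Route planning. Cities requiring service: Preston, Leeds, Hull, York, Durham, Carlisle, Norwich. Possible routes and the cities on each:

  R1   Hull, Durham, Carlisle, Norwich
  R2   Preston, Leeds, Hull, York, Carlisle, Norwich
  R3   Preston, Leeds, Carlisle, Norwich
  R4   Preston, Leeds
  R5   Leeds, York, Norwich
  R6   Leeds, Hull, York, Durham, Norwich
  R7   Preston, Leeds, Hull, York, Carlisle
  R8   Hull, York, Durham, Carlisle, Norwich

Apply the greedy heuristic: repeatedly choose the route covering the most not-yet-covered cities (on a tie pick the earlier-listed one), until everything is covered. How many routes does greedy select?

Pick 1: R2 covers 6 new cities (Preston, Leeds, Hull, York, Carlisle, Norwich).
Pick 2: R1 covers 1 new cities (Durham).
Greedy uses 2 routes.

2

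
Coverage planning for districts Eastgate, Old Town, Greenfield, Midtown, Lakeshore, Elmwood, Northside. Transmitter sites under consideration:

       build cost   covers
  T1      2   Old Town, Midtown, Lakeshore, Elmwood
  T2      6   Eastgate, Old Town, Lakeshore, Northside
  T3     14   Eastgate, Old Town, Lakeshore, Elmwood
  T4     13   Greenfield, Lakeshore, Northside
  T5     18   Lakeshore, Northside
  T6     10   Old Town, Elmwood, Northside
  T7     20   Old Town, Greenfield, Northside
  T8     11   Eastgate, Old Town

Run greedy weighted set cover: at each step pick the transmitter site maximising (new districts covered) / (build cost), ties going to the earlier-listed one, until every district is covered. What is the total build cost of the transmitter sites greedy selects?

Pick 1: T1 adds 4 new (Old Town, Midtown, Lakeshore, Elmwood) at build cost 2 (ratio 4/2).
Pick 2: T2 adds 2 new (Eastgate, Northside) at build cost 6 (ratio 2/6).
Pick 3: T4 adds 1 new (Greenfield) at build cost 13 (ratio 1/13).
Greedy total build cost: 2 + 6 + 13 = 21.

21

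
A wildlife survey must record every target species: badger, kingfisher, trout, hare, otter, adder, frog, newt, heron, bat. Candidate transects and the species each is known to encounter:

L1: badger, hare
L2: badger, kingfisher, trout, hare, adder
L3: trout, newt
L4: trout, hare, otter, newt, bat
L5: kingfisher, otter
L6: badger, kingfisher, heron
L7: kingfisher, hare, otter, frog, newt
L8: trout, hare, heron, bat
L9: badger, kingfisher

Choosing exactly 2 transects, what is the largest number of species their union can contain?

8

Choosing L2, L4 covers {badger, kingfisher, trout, hare, otter, adder, newt, bat} — 8 species.
No choice of 2 transects does better; here frog, heron are left uncovered.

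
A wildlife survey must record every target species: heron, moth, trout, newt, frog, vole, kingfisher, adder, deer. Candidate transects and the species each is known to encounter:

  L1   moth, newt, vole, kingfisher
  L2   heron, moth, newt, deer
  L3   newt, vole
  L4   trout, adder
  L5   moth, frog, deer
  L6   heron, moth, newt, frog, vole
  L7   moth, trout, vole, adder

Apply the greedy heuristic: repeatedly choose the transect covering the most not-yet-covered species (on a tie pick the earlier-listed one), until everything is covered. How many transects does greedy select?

4

Pick 1: L6 covers 5 new species (heron, moth, newt, frog, vole).
Pick 2: L4 covers 2 new species (trout, adder).
Pick 3: L1 covers 1 new species (kingfisher).
Pick 4: L2 covers 1 new species (deer).
Greedy uses 4 transects.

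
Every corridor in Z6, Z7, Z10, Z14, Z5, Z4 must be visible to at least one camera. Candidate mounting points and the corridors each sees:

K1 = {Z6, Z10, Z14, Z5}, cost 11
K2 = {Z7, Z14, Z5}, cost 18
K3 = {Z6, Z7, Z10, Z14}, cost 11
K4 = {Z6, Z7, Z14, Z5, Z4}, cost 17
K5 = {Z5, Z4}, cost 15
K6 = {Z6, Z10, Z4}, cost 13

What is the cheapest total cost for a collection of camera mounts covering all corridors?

26

K3, K5 cover every corridor at cost 11 + 15 = 26.
Any cover uses at least 2 camera mounts; among all covering selections none totals below 26.
Greedy by coverage-per-cost would pick K1, K4 for 28 — worse than the optimum 26.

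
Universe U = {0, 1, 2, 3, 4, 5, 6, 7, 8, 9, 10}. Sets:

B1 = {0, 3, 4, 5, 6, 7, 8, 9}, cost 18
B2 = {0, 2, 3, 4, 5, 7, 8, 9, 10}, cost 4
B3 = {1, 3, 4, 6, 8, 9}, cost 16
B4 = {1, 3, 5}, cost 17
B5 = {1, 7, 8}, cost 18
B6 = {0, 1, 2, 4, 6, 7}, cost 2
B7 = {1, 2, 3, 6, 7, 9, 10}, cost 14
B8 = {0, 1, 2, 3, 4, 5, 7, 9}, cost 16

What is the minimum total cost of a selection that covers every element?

B2, B6 cover every element at cost 4 + 2 = 6.
Any cover uses at least 2 sets; among all covering selections none totals below 6.

6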